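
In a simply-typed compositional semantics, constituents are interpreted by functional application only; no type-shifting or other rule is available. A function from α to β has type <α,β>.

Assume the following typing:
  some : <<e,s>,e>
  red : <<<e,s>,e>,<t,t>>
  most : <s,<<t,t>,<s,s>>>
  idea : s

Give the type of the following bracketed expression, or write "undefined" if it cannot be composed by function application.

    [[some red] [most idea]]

<s,s>

[some red]: <<<e,s>,e>,<t,t>> applied to <<e,s>,e> yields <t,t>.
[most idea]: <s,<<t,t>,<s,s>>> applied to s yields <<t,t>,<s,s>>.
[[some red] [most idea]]: <<t,t>,<s,s>> applied to <t,t> yields <s,s>.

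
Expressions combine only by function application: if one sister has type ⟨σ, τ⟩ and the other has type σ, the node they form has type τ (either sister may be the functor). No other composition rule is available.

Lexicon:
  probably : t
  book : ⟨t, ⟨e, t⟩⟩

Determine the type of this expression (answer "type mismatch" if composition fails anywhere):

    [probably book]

⟨e, t⟩

[probably book]: book is ⟨t, ⟨e, t⟩⟩, probably is t; result ⟨e, t⟩.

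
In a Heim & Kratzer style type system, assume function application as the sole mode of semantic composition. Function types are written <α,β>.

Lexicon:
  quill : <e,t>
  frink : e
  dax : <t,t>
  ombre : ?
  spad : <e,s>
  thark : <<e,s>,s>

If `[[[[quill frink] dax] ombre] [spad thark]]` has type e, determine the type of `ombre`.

For [[[[quill frink] dax] ombre] [spad thark]] to have type e with [spad thark] of type s, [[[quill frink] dax] ombre] must be the function: [[[quill frink] dax] ombre] : <s,e>.
For [[[quill frink] dax] ombre] to have type <s,e> with [[quill frink] dax] of type t, ombre must be the function: ombre : <t,<s,e>>.

<t,<s,e>>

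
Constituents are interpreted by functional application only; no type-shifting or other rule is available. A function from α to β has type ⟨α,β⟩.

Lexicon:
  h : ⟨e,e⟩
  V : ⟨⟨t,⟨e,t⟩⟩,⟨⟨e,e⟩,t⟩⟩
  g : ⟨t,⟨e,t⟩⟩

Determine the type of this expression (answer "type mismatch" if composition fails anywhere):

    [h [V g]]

[V g]: ⟨⟨t,⟨e,t⟩⟩,⟨⟨e,e⟩,t⟩⟩ applied to ⟨t,⟨e,t⟩⟩ yields ⟨⟨e,e⟩,t⟩.
[h [V g]]: ⟨⟨e,e⟩,t⟩ applied to ⟨e,e⟩ yields t.

t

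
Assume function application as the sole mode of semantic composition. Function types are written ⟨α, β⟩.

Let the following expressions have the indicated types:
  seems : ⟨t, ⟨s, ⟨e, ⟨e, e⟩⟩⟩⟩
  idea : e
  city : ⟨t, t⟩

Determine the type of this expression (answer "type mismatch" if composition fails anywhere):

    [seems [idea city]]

[idea city]: e and ⟨t, t⟩ cannot combine by function application — type clash.

type mismatch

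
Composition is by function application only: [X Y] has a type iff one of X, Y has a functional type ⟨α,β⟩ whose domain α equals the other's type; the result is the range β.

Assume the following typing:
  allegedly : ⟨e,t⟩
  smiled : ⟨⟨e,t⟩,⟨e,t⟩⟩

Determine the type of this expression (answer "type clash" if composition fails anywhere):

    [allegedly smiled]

[allegedly smiled]: ⟨⟨e,t⟩,⟨e,t⟩⟩ applied to ⟨e,t⟩ yields ⟨e,t⟩.

⟨e,t⟩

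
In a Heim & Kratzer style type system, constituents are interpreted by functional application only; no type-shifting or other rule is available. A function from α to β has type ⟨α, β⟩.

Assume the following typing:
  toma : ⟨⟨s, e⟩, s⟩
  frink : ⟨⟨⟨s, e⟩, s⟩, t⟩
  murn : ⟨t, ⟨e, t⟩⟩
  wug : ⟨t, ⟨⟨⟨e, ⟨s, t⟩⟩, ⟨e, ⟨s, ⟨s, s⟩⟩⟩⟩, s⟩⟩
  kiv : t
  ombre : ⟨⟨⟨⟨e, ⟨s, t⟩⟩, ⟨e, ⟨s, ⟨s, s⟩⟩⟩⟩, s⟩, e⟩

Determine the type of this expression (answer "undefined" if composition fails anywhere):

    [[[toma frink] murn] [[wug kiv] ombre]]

t

[toma frink] — frink of type ⟨⟨⟨s, e⟩, s⟩, t⟩ combines with toma of type ⟨⟨s, e⟩, s⟩: type t.
[[toma frink] murn] — murn of type ⟨t, ⟨e, t⟩⟩ combines with [toma frink] of type t: type ⟨e, t⟩.
[wug kiv] — wug of type ⟨t, ⟨⟨⟨e, ⟨s, t⟩⟩, ⟨e, ⟨s, ⟨s, s⟩⟩⟩⟩, s⟩⟩ combines with kiv of type t: type ⟨⟨⟨e, ⟨s, t⟩⟩, ⟨e, ⟨s, ⟨s, s⟩⟩⟩⟩, s⟩.
[[wug kiv] ombre] — ombre of type ⟨⟨⟨⟨e, ⟨s, t⟩⟩, ⟨e, ⟨s, ⟨s, s⟩⟩⟩⟩, s⟩, e⟩ combines with [wug kiv] of type ⟨⟨⟨e, ⟨s, t⟩⟩, ⟨e, ⟨s, ⟨s, s⟩⟩⟩⟩, s⟩: type e.
[[[toma frink] murn] [[wug kiv] ombre]] — [[toma frink] murn] of type ⟨e, t⟩ combines with [[wug kiv] ombre] of type e: type t.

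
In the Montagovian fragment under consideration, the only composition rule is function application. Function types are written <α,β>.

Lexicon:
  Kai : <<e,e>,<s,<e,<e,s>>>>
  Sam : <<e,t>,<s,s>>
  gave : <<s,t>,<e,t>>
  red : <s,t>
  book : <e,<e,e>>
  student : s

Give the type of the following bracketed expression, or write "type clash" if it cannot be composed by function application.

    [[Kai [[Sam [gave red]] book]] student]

[gave red]: <<s,t>,<e,t>> applied to <s,t> yields <e,t>.
[Sam [gave red]]: <<e,t>,<s,s>> applied to <e,t> yields <s,s>.
At [[Sam [gave red]] book]: neither <s,s> nor <e,<e,e>> can take the other as argument; the node is ill-typed.

type clash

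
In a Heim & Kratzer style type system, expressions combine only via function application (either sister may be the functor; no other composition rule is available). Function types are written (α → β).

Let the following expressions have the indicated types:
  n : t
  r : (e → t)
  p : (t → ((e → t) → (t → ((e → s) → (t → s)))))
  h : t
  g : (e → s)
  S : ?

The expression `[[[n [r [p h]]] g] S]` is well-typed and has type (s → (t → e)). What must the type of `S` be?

At [[[n [r [p h]]] g] S] (required: (s → (t → e))): [[n [r [p h]]] g] is (t → s), which is not a function with range (s → (t → e)); hence S is the functor — type ((t → s) → (s → (t → e))).

((t → s) → (s → (t → e)))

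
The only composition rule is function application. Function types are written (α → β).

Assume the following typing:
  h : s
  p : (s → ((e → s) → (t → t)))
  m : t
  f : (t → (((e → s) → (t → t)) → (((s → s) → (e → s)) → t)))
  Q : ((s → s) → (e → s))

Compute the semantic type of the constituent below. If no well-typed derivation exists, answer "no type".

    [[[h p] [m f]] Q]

[h p]: (s → ((e → s) → (t → t))) applied to s yields ((e → s) → (t → t)).
[m f]: (t → (((e → s) → (t → t)) → (((s → s) → (e → s)) → t))) applied to t yields (((e → s) → (t → t)) → (((s → s) → (e → s)) → t)).
[[h p] [m f]]: (((e → s) → (t → t)) → (((s → s) → (e → s)) → t)) applied to ((e → s) → (t → t)) yields (((s → s) → (e → s)) → t).
[[[h p] [m f]] Q]: (((s → s) → (e → s)) → t) applied to ((s → s) → (e → s)) yields t.

t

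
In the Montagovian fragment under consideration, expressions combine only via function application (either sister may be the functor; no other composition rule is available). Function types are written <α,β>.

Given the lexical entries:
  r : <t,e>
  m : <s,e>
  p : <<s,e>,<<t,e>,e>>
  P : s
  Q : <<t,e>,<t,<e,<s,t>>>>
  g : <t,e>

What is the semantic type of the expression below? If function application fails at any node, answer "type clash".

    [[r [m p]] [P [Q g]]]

[m p]: p is <<s,e>,<<t,e>,e>>, m is <s,e>; result <<t,e>,e>.
[r [m p]]: [m p] is <<t,e>,e>, r is <t,e>; result e.
[Q g]: Q is <<t,e>,<t,<e,<s,t>>>>, g is <t,e>; result <t,<e,<s,t>>>.
At [P [Q g]]: neither s nor <t,<e,<s,t>>> can take the other as argument; the node is ill-typed.

type clash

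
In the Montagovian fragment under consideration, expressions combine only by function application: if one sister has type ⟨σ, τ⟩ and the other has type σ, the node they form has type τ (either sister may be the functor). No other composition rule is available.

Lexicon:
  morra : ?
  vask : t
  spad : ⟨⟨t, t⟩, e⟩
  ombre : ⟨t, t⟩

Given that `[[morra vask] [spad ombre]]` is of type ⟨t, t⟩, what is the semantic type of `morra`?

[[morra vask] [spad ombre]] must have type ⟨t, t⟩. The sister [spad ombre] has type e; that is not a function onto ⟨t, t⟩, so [morra vask] must be the functor, of type ⟨e, ⟨t, t⟩⟩.
[morra vask] must have type ⟨e, ⟨t, t⟩⟩. The sister vask has type t; that is not a function onto ⟨e, ⟨t, t⟩⟩, so morra must be the functor, of type ⟨t, ⟨e, ⟨t, t⟩⟩⟩.

⟨t, ⟨e, ⟨t, t⟩⟩⟩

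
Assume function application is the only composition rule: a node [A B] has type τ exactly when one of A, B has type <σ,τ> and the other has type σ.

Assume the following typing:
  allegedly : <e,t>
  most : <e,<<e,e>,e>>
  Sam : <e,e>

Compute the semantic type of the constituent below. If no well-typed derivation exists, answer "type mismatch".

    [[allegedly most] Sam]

type mismatch

At [allegedly most]: neither <e,t> nor <e,<<e,e>,e>> can take the other as argument; the node is ill-typed.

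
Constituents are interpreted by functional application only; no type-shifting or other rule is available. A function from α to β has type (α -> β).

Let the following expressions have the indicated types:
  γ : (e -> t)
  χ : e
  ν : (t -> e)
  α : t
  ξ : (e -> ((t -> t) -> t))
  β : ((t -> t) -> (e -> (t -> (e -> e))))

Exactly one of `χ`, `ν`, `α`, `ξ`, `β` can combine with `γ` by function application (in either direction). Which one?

χ — combines: γ : (e -> t) takes χ : e as argument, giving t.
ν : (t -> e) — no; γ wants e, and ν wants t.
α : t — no; γ wants e, and α wants nothing (atomic).
ξ : (e -> ((t -> t) -> t)) — no; γ wants e, and ξ wants e.
β : ((t -> t) -> (e -> (t -> (e -> e)))) — no; γ wants e, and β wants (t -> t).

χ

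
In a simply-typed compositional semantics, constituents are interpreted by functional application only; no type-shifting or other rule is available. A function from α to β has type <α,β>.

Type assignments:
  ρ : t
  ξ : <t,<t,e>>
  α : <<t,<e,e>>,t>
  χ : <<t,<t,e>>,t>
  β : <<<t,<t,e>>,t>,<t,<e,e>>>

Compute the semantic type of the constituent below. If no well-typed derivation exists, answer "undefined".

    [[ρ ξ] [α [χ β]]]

[ρ ξ]: <t,<t,e>> applied to t yields <t,e>.
[χ β]: <<<t,<t,e>>,t>,<t,<e,e>>> applied to <<t,<t,e>>,t> yields <t,<e,e>>.
[α [χ β]]: <<t,<e,e>>,t> applied to <t,<e,e>> yields t.
[[ρ ξ] [α [χ β]]]: <t,e> applied to t yields e.

e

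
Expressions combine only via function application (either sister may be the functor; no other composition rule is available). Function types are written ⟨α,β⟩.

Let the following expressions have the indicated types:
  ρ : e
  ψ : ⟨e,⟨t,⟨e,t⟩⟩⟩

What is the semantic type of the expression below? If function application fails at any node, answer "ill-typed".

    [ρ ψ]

⟨t,⟨e,t⟩⟩

At [ρ ψ], ψ : ⟨e,⟨t,⟨e,t⟩⟩⟩ takes ρ : e, giving ⟨t,⟨e,t⟩⟩.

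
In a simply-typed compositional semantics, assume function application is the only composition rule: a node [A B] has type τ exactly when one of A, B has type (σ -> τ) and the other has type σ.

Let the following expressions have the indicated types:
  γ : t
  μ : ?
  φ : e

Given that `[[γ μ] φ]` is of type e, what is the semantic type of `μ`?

For [[γ μ] φ] to have type e with φ of type e, [γ μ] must be the function: [γ μ] : (e -> e).
For [γ μ] to have type (e -> e) with γ of type t, μ must be the function: μ : (t -> (e -> e)).

(t -> (e -> e))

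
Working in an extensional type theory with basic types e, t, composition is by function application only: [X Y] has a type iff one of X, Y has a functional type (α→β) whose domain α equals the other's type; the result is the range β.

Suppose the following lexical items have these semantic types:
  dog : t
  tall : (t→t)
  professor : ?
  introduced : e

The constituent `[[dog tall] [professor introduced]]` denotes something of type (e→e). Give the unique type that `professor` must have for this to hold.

(e→(t→(e→e)))

[[dog tall] [professor introduced]] is required to be (e→e). [dog tall] : t cannot yield (e→e) as functor, so [professor introduced] : (t→(e→e)).
[professor introduced] is required to be (t→(e→e)). introduced : e cannot yield (t→(e→e)) as functor, so professor : (e→(t→(e→e))).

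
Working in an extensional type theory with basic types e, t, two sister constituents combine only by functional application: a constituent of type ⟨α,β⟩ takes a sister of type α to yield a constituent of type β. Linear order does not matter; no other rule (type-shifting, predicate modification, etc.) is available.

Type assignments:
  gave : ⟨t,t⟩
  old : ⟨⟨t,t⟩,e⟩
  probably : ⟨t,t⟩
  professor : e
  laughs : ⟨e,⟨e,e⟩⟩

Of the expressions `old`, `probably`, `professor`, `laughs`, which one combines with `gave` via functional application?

old

old — combines: old : ⟨⟨t,t⟩,e⟩ takes gave : ⟨t,t⟩ as argument, giving e.
probably : ⟨t,t⟩ — no; gave wants t, and probably wants t.
professor : e — no; gave wants t, and professor wants nothing (atomic).
laughs : ⟨e,⟨e,e⟩⟩ — no; gave wants t, and laughs wants e.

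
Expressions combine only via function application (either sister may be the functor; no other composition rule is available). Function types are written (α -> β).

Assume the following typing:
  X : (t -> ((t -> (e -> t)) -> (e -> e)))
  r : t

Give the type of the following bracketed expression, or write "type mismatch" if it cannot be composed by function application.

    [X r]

((t -> (e -> t)) -> (e -> e))

[X r]: X is (t -> ((t -> (e -> t)) -> (e -> e))), r is t; result ((t -> (e -> t)) -> (e -> e)).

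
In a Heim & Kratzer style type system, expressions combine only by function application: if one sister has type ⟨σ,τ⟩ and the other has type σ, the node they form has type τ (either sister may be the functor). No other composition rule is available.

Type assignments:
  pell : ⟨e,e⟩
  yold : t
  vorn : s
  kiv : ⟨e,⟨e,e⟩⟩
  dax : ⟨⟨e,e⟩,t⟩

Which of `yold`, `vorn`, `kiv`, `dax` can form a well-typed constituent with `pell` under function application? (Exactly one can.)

yold : t — does not combine with pell.
vorn : s — does not combine with pell.
kiv : ⟨e,⟨e,e⟩⟩ — does not combine with pell.
dax — combines: dax : ⟨⟨e,e⟩,t⟩ takes pell : ⟨e,e⟩ as argument, giving t.

dax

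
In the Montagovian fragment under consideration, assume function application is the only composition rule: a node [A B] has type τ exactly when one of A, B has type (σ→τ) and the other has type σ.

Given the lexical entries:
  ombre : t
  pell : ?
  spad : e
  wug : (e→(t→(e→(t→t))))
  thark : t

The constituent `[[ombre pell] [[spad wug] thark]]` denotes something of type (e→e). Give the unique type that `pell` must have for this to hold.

[[ombre pell] [[spad wug] thark]] must have type (e→e). The sister [[spad wug] thark] has type (e→(t→t)); that is not a function onto (e→e), so [ombre pell] must be the functor, of type ((e→(t→t))→(e→e)).
[ombre pell] must have type ((e→(t→t))→(e→e)). The sister ombre has type t; that is not a function onto ((e→(t→t))→(e→e)), so pell must be the functor, of type (t→((e→(t→t))→(e→e))).

(t→((e→(t→t))→(e→e)))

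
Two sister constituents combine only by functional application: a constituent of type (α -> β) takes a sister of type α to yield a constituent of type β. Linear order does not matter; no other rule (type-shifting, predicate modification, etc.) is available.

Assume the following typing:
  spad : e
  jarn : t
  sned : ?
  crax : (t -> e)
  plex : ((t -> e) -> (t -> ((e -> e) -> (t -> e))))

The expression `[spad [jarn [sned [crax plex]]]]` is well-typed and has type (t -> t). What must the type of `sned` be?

At [spad [jarn [sned [crax plex]]]] (required: (t -> t)): spad is e, which is not a function with range (t -> t); hence [jarn [sned [crax plex]]] is the functor — type (e -> (t -> t)).
At [jarn [sned [crax plex]]] (required: (e -> (t -> t))): jarn is t, which is not a function with range (e -> (t -> t)); hence [sned [crax plex]] is the functor — type (t -> (e -> (t -> t))).
At [sned [crax plex]] (required: (t -> (e -> (t -> t)))): [crax plex] is (t -> ((e -> e) -> (t -> e))), which is not a function with range (t -> (e -> (t -> t))); hence sned is the functor — type ((t -> ((e -> e) -> (t -> e))) -> (t -> (e -> (t -> t)))).

((t -> ((e -> e) -> (t -> e))) -> (t -> (e -> (t -> t))))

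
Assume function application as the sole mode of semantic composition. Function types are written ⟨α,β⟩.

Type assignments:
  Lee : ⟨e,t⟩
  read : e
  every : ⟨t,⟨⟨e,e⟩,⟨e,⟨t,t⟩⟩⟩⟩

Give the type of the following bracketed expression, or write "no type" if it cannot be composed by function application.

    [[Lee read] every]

[Lee read]: ⟨e,t⟩ applied to e yields t.
[[Lee read] every]: ⟨t,⟨⟨e,e⟩,⟨e,⟨t,t⟩⟩⟩⟩ applied to t yields ⟨⟨e,e⟩,⟨e,⟨t,t⟩⟩⟩.

⟨⟨e,e⟩,⟨e,⟨t,t⟩⟩⟩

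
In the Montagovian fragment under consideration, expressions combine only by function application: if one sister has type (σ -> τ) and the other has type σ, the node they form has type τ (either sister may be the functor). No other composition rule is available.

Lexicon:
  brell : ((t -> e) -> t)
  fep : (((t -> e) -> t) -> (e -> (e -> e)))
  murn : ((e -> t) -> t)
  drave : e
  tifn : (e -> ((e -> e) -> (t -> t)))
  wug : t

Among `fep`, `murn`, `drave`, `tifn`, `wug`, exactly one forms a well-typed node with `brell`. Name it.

fep — combines: fep : (((t -> e) -> t) -> (e -> (e -> e))) takes brell : ((t -> e) -> t) as argument, giving (e -> (e -> e)).
murn : ((e -> t) -> t) — no; brell wants (t -> e), and murn wants (e -> t).
drave : e — no; brell wants (t -> e), and drave wants nothing (atomic).
tifn : (e -> ((e -> e) -> (t -> t))) — no; brell wants (t -> e), and tifn wants e.
wug : t — no; brell wants (t -> e), and wug wants nothing (atomic).

fep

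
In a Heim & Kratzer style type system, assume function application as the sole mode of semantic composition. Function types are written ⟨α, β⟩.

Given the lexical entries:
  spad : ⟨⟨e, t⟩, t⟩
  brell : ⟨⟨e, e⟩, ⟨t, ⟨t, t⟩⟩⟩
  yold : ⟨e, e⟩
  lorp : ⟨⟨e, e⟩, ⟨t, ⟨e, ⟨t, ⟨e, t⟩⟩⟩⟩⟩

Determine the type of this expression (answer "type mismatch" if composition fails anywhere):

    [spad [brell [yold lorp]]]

At [yold lorp], lorp : ⟨⟨e, e⟩, ⟨t, ⟨e, ⟨t, ⟨e, t⟩⟩⟩⟩⟩ takes yold : ⟨e, e⟩, giving ⟨t, ⟨e, ⟨t, ⟨e, t⟩⟩⟩⟩.
[brell [yold lorp]]: ⟨⟨e, e⟩, ⟨t, ⟨t, t⟩⟩⟩ and ⟨t, ⟨e, ⟨t, ⟨e, t⟩⟩⟩⟩ cannot combine by function application — type clash.

type mismatch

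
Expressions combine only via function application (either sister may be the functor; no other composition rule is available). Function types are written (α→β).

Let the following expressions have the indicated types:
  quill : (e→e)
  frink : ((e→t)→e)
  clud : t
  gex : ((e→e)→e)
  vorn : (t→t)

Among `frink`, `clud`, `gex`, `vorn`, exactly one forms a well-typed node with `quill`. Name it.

frink : ((e→t)→e) — does not combine with quill.
clud : t — does not combine with quill.
gex — combines: gex : ((e→e)→e) takes quill : (e→e) as argument, giving e.
vorn : (t→t) — does not combine with quill.

gex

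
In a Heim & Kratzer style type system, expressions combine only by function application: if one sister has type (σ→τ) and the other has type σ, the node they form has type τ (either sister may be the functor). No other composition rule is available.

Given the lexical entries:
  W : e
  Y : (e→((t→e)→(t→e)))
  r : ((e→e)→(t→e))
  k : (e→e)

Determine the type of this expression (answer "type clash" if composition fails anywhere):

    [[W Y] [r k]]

At [W Y], Y : (e→((t→e)→(t→e))) takes W : e, giving ((t→e)→(t→e)).
At [r k], r : ((e→e)→(t→e)) takes k : (e→e), giving (t→e).
At [[W Y] [r k]], [W Y] : ((t→e)→(t→e)) takes [r k] : (t→e), giving (t→e).

(t→e)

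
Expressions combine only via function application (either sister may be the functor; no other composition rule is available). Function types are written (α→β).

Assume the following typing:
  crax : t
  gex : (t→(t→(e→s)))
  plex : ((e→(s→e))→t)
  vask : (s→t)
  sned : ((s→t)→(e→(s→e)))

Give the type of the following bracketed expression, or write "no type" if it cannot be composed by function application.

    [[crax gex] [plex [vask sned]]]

(e→s)

[crax gex] — gex of type (t→(t→(e→s))) combines with crax of type t: type (t→(e→s)).
[vask sned] — sned of type ((s→t)→(e→(s→e))) combines with vask of type (s→t): type (e→(s→e)).
[plex [vask sned]] — plex of type ((e→(s→e))→t) combines with [vask sned] of type (e→(s→e)): type t.
[[crax gex] [plex [vask sned]]] — [crax gex] of type (t→(e→s)) combines with [plex [vask sned]] of type t: type (e→s).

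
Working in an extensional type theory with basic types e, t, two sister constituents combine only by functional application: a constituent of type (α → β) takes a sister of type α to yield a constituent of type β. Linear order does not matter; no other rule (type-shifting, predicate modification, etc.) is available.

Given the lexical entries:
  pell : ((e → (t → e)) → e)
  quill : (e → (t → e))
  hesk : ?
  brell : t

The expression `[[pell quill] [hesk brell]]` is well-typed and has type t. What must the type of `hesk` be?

For [[pell quill] [hesk brell]] to have type t with [pell quill] of type e, [hesk brell] must be the function: [hesk brell] : (e → t).
For [hesk brell] to have type (e → t) with brell of type t, hesk must be the function: hesk : (t → (e → t)).

(t → (e → t))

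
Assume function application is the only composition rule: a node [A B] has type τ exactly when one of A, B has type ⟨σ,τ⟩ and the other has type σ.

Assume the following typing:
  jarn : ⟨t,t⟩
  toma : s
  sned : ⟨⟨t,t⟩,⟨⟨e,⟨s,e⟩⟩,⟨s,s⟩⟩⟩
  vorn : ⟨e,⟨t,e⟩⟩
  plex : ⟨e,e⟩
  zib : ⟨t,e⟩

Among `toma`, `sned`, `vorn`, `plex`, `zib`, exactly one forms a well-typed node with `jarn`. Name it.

sned

toma : s — no; jarn wants t, and toma wants nothing (atomic).
sned — combines: sned : ⟨⟨t,t⟩,⟨⟨e,⟨s,e⟩⟩,⟨s,s⟩⟩⟩ takes jarn : ⟨t,t⟩ as argument, giving ⟨⟨e,⟨s,e⟩⟩,⟨s,s⟩⟩.
vorn : ⟨e,⟨t,e⟩⟩ — no; jarn wants t, and vorn wants e.
plex : ⟨e,e⟩ — no; jarn wants t, and plex wants e.
zib : ⟨t,e⟩ — no; jarn wants t, and zib wants t.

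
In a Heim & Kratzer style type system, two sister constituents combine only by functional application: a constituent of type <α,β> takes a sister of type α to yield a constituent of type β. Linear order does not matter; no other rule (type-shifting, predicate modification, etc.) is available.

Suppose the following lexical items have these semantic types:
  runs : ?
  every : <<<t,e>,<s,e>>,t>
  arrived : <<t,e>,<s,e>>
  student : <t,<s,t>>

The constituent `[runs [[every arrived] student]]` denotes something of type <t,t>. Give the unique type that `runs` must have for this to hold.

[runs [[every arrived] student]] must have type <t,t>. The sister [[every arrived] student] has type <s,t>; that is not a function onto <t,t>, so runs must be the functor, of type <<s,t>,<t,t>>.

<<s,t>,<t,t>>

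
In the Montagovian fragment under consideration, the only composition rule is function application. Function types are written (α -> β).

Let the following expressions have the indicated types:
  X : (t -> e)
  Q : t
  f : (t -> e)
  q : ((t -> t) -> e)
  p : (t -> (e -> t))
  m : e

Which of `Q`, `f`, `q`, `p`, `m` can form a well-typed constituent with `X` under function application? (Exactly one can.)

Q

Q — combines: X : (t -> e) takes Q : t as argument, giving e.
f : (t -> e) — neither side's domain matches the other.
q : ((t -> t) -> e) — neither side's domain matches the other.
p : (t -> (e -> t)) — neither side's domain matches the other.
m : e — neither side's domain matches the other.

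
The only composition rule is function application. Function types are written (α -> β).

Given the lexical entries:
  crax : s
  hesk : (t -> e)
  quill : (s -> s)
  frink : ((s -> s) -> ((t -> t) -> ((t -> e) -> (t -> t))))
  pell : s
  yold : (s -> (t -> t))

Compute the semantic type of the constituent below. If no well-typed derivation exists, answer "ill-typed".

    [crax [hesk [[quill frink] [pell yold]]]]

ill-typed

[quill frink]: ((s -> s) -> ((t -> t) -> ((t -> e) -> (t -> t)))) applied to (s -> s) yields ((t -> t) -> ((t -> e) -> (t -> t))).
[pell yold]: (s -> (t -> t)) applied to s yields (t -> t).
[[quill frink] [pell yold]]: ((t -> t) -> ((t -> e) -> (t -> t))) applied to (t -> t) yields ((t -> e) -> (t -> t)).
[hesk [[quill frink] [pell yold]]]: ((t -> e) -> (t -> t)) applied to (t -> e) yields (t -> t).
[crax [hesk [[quill frink] [pell yold]]]]: s and (t -> t) cannot combine by function application — type clash.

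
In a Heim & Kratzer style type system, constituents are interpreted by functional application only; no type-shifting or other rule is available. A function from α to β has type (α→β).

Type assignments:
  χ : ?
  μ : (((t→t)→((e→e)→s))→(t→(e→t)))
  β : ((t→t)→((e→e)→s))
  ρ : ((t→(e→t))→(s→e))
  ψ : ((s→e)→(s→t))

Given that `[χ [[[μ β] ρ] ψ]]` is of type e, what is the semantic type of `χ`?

At [χ [[[μ β] ρ] ψ]] (required: e): [[[μ β] ρ] ψ] is (s→t), which is not a function with range e; hence χ is the functor — type ((s→t)→e).

((s→t)→e)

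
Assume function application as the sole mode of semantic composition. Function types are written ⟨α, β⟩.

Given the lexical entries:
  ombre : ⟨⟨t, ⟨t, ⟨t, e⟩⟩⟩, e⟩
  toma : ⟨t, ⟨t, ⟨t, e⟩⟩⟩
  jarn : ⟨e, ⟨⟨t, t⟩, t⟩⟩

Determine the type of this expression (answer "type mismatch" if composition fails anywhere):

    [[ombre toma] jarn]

[ombre toma]: functor ombre : ⟨⟨t, ⟨t, ⟨t, e⟩⟩⟩, e⟩, argument toma : ⟨t, ⟨t, ⟨t, e⟩⟩⟩; result e.
[[ombre toma] jarn]: functor jarn : ⟨e, ⟨⟨t, t⟩, t⟩⟩, argument [ombre toma] : e; result ⟨⟨t, t⟩, t⟩.

⟨⟨t, t⟩, t⟩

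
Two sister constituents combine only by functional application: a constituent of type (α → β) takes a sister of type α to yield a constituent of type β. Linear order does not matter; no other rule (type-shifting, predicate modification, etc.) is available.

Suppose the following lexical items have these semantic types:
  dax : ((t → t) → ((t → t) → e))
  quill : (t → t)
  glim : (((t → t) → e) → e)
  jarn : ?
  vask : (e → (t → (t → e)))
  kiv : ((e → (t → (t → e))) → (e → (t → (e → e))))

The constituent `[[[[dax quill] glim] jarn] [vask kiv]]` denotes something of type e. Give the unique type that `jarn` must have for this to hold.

[[[[dax quill] glim] jarn] [vask kiv]] is required to be e. [vask kiv] : (e → (t → (e → e))) cannot yield e as functor, so [[[dax quill] glim] jarn] : ((e → (t → (e → e))) → e).
[[[dax quill] glim] jarn] is required to be ((e → (t → (e → e))) → e). [[dax quill] glim] : e cannot yield ((e → (t → (e → e))) → e) as functor, so jarn : (e → ((e → (t → (e → e))) → e)).

(e → ((e → (t → (e → e))) → e))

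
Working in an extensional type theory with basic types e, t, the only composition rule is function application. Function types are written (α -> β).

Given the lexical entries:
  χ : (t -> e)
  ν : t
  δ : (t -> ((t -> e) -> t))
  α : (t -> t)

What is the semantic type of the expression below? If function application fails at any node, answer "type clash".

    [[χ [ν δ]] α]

[ν δ] — δ of type (t -> ((t -> e) -> t)) combines with ν of type t: type ((t -> e) -> t).
[χ [ν δ]] — [ν δ] of type ((t -> e) -> t) combines with χ of type (t -> e): type t.
[[χ [ν δ]] α] — α of type (t -> t) combines with [χ [ν δ]] of type t: type t.

t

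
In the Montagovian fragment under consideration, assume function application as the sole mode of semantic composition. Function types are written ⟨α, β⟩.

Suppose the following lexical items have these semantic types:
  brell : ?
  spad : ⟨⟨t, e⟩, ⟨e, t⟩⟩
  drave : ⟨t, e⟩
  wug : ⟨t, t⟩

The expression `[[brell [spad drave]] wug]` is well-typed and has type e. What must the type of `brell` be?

⟨⟨e, t⟩, ⟨⟨t, t⟩, e⟩⟩

[[brell [spad drave]] wug] is required to be e. wug : ⟨t, t⟩ cannot yield e as functor, so [brell [spad drave]] : ⟨⟨t, t⟩, e⟩.
[brell [spad drave]] is required to be ⟨⟨t, t⟩, e⟩. [spad drave] : ⟨e, t⟩ cannot yield ⟨⟨t, t⟩, e⟩ as functor, so brell : ⟨⟨e, t⟩, ⟨⟨t, t⟩, e⟩⟩.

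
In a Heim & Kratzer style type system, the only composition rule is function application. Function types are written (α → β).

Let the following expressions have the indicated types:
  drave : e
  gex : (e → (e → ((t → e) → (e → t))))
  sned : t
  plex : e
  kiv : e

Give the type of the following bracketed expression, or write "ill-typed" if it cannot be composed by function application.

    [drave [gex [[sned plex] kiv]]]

ill-typed

[sned plex]: t and e cannot combine by function application — type clash.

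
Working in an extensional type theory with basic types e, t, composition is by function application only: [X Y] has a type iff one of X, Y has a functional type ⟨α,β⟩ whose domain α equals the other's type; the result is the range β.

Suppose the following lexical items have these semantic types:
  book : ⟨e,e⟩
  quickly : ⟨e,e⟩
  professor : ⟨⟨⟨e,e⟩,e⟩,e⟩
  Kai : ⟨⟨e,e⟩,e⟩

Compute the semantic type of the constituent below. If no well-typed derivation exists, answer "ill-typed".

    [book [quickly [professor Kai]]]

e

[professor Kai] — professor of type ⟨⟨⟨e,e⟩,e⟩,e⟩ combines with Kai of type ⟨⟨e,e⟩,e⟩: type e.
[quickly [professor Kai]] — quickly of type ⟨e,e⟩ combines with [professor Kai] of type e: type e.
[book [quickly [professor Kai]]] — book of type ⟨e,e⟩ combines with [quickly [professor Kai]] of type e: type e.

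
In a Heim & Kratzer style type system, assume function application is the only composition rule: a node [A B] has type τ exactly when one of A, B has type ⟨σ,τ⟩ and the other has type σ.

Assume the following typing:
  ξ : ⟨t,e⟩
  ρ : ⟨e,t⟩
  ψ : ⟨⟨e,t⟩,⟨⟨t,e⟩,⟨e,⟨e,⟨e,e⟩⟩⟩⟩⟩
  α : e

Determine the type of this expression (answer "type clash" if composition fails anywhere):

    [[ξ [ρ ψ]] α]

⟨e,⟨e,e⟩⟩

[ρ ψ]: functor ψ : ⟨⟨e,t⟩,⟨⟨t,e⟩,⟨e,⟨e,⟨e,e⟩⟩⟩⟩⟩, argument ρ : ⟨e,t⟩; result ⟨⟨t,e⟩,⟨e,⟨e,⟨e,e⟩⟩⟩⟩.
[ξ [ρ ψ]]: functor [ρ ψ] : ⟨⟨t,e⟩,⟨e,⟨e,⟨e,e⟩⟩⟩⟩, argument ξ : ⟨t,e⟩; result ⟨e,⟨e,⟨e,e⟩⟩⟩.
[[ξ [ρ ψ]] α]: functor [ξ [ρ ψ]] : ⟨e,⟨e,⟨e,e⟩⟩⟩, argument α : e; result ⟨e,⟨e,e⟩⟩.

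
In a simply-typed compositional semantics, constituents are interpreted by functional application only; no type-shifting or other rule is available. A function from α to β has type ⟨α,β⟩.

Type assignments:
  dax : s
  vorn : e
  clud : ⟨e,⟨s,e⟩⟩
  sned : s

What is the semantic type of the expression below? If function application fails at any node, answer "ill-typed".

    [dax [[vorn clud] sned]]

ill-typed

At [vorn clud], clud : ⟨e,⟨s,e⟩⟩ takes vorn : e, giving ⟨s,e⟩.
At [[vorn clud] sned], [vorn clud] : ⟨s,e⟩ takes sned : s, giving e.
[dax [[vorn clud] sned]]: s and e cannot combine by function application — type clash.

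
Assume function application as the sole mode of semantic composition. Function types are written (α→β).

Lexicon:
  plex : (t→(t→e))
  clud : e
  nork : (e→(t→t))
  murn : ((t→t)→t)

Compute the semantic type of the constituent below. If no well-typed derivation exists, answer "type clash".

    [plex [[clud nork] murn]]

(t→e)

[clud nork]: functor nork : (e→(t→t)), argument clud : e; result (t→t).
[[clud nork] murn]: functor murn : ((t→t)→t), argument [clud nork] : (t→t); result t.
[plex [[clud nork] murn]]: functor plex : (t→(t→e)), argument [[clud nork] murn] : t; result (t→e).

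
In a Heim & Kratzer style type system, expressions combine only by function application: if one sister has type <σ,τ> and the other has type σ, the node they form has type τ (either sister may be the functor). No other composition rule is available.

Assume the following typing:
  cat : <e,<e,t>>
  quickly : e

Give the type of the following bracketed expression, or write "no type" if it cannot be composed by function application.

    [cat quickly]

[cat quickly]: functor cat : <e,<e,t>>, argument quickly : e; result <e,t>.

<e,t>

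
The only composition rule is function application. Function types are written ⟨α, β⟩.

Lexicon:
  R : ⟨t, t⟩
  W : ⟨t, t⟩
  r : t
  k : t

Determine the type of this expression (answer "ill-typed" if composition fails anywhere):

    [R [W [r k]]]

At [r k]: neither t nor t can take the other as argument; the node is ill-typed.

ill-typed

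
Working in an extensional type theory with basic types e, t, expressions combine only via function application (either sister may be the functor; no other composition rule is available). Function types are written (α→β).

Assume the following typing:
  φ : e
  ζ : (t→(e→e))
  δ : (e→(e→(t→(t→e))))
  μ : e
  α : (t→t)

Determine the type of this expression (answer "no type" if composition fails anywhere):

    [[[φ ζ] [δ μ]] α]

[φ ζ]: e and (t→(e→e)) cannot combine by function application — type clash.

no type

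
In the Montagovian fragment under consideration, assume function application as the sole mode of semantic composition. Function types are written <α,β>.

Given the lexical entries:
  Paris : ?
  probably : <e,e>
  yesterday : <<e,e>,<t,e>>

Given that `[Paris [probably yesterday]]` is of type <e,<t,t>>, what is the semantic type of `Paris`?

At [Paris [probably yesterday]] (required: <e,<t,t>>): [probably yesterday] is <t,e>, which is not a function with range <e,<t,t>>; hence Paris is the functor — type <<t,e>,<e,<t,t>>>.

<<t,e>,<e,<t,t>>>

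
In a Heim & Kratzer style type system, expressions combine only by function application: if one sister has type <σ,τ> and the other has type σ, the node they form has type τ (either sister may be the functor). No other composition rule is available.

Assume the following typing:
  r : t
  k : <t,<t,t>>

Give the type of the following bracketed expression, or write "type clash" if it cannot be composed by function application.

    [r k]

<t,t>

[r k] — k of type <t,<t,t>> combines with r of type t: type <t,t>.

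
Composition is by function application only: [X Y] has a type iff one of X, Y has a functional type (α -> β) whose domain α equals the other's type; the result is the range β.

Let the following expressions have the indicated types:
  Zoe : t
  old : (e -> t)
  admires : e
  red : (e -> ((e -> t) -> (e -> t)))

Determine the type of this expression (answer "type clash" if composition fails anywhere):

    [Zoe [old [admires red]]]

[admires red]: (e -> ((e -> t) -> (e -> t))) applied to e yields ((e -> t) -> (e -> t)).
[old [admires red]]: ((e -> t) -> (e -> t)) applied to (e -> t) yields (e -> t).
[Zoe [old [admires red]]]: t with (e -> t) — neither is a function whose domain matches the other; composition fails here.

type clash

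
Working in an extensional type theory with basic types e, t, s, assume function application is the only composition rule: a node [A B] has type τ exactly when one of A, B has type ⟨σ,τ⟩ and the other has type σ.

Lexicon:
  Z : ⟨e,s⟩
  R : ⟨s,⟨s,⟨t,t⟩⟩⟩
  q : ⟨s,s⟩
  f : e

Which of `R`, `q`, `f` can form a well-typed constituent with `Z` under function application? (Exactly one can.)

R : ⟨s,⟨s,⟨t,t⟩⟩⟩ — neither side's domain matches the other.
q : ⟨s,s⟩ — neither side's domain matches the other.
f — combines: Z : ⟨e,s⟩ takes f : e as argument, giving s.

f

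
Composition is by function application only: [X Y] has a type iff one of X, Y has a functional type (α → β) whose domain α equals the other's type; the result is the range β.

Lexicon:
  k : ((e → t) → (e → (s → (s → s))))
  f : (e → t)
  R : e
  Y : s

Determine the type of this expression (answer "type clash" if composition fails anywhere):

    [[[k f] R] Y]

[k f]: k is ((e → t) → (e → (s → (s → s)))), f is (e → t); result (e → (s → (s → s))).
[[k f] R]: [k f] is (e → (s → (s → s))), R is e; result (s → (s → s)).
[[[k f] R] Y]: [[k f] R] is (s → (s → s)), Y is s; result (s → s).

(s → s)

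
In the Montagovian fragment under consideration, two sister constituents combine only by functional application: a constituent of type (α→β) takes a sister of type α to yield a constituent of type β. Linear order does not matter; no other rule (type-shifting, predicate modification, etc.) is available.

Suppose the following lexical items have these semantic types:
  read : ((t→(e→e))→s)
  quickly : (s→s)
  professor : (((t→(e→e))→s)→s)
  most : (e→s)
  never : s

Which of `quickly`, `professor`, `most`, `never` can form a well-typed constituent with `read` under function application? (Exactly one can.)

quickly : (s→s) — does not combine with read.
professor — combines: professor : (((t→(e→e))→s)→s) takes read : ((t→(e→e))→s) as argument, giving s.
most : (e→s) — does not combine with read.
never : s — does not combine with read.

professor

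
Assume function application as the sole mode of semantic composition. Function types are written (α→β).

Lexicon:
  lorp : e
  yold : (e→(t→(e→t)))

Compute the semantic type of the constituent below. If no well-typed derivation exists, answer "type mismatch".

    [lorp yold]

(t→(e→t))

[lorp yold] — yold of type (e→(t→(e→t))) combines with lorp of type e: type (t→(e→t)).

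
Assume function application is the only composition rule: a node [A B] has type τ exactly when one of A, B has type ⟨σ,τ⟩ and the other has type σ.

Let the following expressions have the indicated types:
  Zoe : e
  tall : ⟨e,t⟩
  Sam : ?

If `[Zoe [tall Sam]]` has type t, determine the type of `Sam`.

⟨⟨e,t⟩,⟨e,t⟩⟩

At [Zoe [tall Sam]] (required: t): Zoe is e, which is not a function with range t; hence [tall Sam] is the functor — type ⟨e,t⟩.
At [tall Sam] (required: ⟨e,t⟩): tall is ⟨e,t⟩, which is not a function with range ⟨e,t⟩; hence Sam is the functor — type ⟨⟨e,t⟩,⟨e,t⟩⟩.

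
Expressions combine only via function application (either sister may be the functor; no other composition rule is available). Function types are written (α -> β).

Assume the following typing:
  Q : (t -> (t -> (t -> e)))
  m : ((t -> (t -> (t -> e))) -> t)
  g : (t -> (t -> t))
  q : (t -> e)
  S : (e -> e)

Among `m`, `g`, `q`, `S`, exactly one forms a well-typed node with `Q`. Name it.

m

m — combines: m : ((t -> (t -> (t -> e))) -> t) takes Q : (t -> (t -> (t -> e))) as argument, giving t.
g : (t -> (t -> t)) — does not combine with Q.
q : (t -> e) — does not combine with Q.
S : (e -> e) — does not combine with Q.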